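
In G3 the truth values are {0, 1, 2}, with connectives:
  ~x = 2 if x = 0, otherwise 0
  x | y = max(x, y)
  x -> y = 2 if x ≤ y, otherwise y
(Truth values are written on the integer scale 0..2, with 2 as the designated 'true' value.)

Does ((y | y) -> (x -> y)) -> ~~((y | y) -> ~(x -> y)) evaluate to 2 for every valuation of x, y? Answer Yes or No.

No

Counterexample: take x = 0, y = 1.
y | y = 1 | 1 = 1
x -> y = 0 -> 1 = 2
(y | y) -> (x -> y) = 1 -> 2 = 2
y | y = 1 | 1 = 1
x -> y = 0 -> 1 = 2
~(x -> y) = ~2 = 0
(y | y) -> ~(x -> y) = 1 -> 0 = 0
~((y | y) -> ~(x -> y)) = ~0 = 2
~~((y | y) -> ~(x -> y)) = ~2 = 0
((y | y) -> (x -> y)) -> ~~((y | y) -> ~(x -> y)) = 2 -> 0 = 0
This gives 0 ≠ 2.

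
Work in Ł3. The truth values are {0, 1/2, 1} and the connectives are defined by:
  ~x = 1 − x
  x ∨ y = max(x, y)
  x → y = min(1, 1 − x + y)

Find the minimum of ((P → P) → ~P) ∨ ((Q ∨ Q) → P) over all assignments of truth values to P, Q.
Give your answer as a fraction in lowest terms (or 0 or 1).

1/2

Take P = 1/2, Q = 1:
P → P = 1/2 → 1/2 = 1
~P = ~1/2 = 1/2
(P → P) → ~P = 1 → 1/2 = 1/2
Q ∨ Q = 1 ∨ 1 = 1
(Q ∨ Q) → P = 1 → 1/2 = 1/2
((P → P) → ~P) ∨ ((Q ∨ Q) → P) = 1/2 ∨ 1/2 = 1/2
No assignment yields a value below 1/2, so this is the minimum.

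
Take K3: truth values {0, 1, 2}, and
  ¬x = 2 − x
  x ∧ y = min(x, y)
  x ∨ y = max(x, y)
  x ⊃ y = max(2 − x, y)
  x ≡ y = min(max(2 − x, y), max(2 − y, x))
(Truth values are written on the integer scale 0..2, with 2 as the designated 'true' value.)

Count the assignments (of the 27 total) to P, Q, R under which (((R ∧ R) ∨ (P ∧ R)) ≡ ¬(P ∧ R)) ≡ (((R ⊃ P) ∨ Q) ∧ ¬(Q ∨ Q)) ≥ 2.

4

value 2: 4 assignments (counts)
value 1: 17 assignments
value 0: 6 assignments
So 4 of the 27 assignments meet the threshold.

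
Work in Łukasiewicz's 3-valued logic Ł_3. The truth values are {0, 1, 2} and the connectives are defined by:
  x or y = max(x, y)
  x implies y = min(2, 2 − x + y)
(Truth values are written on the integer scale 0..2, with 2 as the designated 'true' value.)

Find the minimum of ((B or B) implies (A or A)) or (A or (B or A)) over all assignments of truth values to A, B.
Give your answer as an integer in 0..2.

Take A = 0, B = 1:
B or B = 1 or 1 = 1
A or A = 0 or 0 = 0
(B or B) implies (A or A) = 1 implies 0 = 1
B or A = 1 or 0 = 1
A or (B or A) = 0 or 1 = 1
((B or B) implies (A or A)) or (A or (B or A)) = 1 or 1 = 1
No assignment yields a value below 1, so this is the minimum.

1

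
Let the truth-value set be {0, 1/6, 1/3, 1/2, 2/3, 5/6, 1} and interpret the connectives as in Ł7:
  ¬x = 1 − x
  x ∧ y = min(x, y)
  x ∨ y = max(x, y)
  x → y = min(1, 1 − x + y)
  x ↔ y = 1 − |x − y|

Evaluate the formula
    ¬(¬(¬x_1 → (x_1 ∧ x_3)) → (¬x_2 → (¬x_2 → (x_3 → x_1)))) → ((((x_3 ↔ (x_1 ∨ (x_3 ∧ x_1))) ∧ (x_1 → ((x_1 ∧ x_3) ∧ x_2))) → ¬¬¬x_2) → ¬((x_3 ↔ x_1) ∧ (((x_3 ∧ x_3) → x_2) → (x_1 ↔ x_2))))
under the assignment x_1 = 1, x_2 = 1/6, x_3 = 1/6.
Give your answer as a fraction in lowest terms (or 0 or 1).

1

¬x_1 = ¬1 = 0
x_1 ∧ x_3 = 1 ∧ 1/6 = 1/6
¬x_1 → (x_1 ∧ x_3) = 0 → 1/6 = 1
¬(¬x_1 → (x_1 ∧ x_3)) = ¬1 = 0
¬x_2 = ¬1/6 = 5/6
¬x_2 = ¬1/6 = 5/6
x_3 → x_1 = 1/6 → 1 = 1
¬x_2 → (x_3 → x_1) = 5/6 → 1 = 1
¬x_2 → (¬x_2 → (x_3 → x_1)) = 5/6 → 1 = 1
¬(¬x_1 → (x_1 ∧ x_3)) → (¬x_2 → (¬x_2 → (x_3 → x_1))) = 0 → 1 = 1
¬(¬(¬x_1 → (x_1 ∧ x_3)) → (¬x_2 → (¬x_2 → (x_3 → x_1)))) = ¬1 = 0
x_3 ∧ x_1 = 1/6 ∧ 1 = 1/6
x_1 ∨ (x_3 ∧ x_1) = 1 ∨ 1/6 = 1
x_3 ↔ (x_1 ∨ (x_3 ∧ x_1)) = 1/6 ↔ 1 = 1/6
x_1 ∧ x_3 = 1 ∧ 1/6 = 1/6
(x_1 ∧ x_3) ∧ x_2 = 1/6 ∧ 1/6 = 1/6
x_1 → ((x_1 ∧ x_3) ∧ x_2) = 1 → 1/6 = 1/6
(x_3 ↔ (x_1 ∨ (x_3 ∧ x_1))) ∧ (x_1 → ((x_1 ∧ x_3) ∧ x_2)) = 1/6 ∧ 1/6 = 1/6
¬x_2 = ¬1/6 = 5/6
¬¬x_2 = ¬5/6 = 1/6
¬¬¬x_2 = ¬1/6 = 5/6
((x_3 ↔ (x_1 ∨ (x_3 ∧ x_1))) ∧ (x_1 → ((x_1 ∧ x_3) ∧ x_2))) → ¬¬¬x_2 = 1/6 → 5/6 = 1
x_3 ↔ x_1 = 1/6 ↔ 1 = 1/6
x_3 ∧ x_3 = 1/6 ∧ 1/6 = 1/6
(x_3 ∧ x_3) → x_2 = 1/6 → 1/6 = 1
x_1 ↔ x_2 = 1 ↔ 1/6 = 1/6
((x_3 ∧ x_3) → x_2) → (x_1 ↔ x_2) = 1 → 1/6 = 1/6
(x_3 ↔ x_1) ∧ (((x_3 ∧ x_3) → x_2) → (x_1 ↔ x_2)) = 1/6 ∧ 1/6 = 1/6
¬((x_3 ↔ x_1) ∧ (((x_3 ∧ x_3) → x_2) → (x_1 ↔ x_2))) = ¬1/6 = 5/6
(((x_3 ↔ (x_1 ∨ (x_3 ∧ x_1))) ∧ (x_1 → ((x_1 ∧ x_3) ∧ x_2))) → ¬¬¬x_2) → ¬((x_3 ↔ x_1) ∧ (((x_3 ∧ x_3) → x_2) → (x_1 ↔ x_2))) = 1 → 5/6 = 5/6
¬(¬(¬x_1 → (x_1 ∧ x_3)) → (¬x_2 → (¬x_2 → (x_3 → x_1)))) → ((((x_3 ↔ (x_1 ∨ (x_3 ∧ x_1))) ∧ (x_1 → ((x_1 ∧ x_3) ∧ x_2))) → ¬¬¬x_2) → ¬((x_3 ↔ x_1) ∧ (((x_3 ∧ x_3) → x_2) → (x_1 ↔ x_2)))) = 0 → 5/6 = 1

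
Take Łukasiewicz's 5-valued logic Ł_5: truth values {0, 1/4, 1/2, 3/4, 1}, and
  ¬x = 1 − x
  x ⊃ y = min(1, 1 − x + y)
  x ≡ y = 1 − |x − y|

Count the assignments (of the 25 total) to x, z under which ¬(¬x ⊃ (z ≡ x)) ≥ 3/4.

2

value 1: 1 assignment (counts)
value 3/4: 1 assignment (counts)
value 1/2: 2 assignments
value 1/4: 2 assignments
value 0: 19 assignments
So 2 of the 25 assignments meet the threshold.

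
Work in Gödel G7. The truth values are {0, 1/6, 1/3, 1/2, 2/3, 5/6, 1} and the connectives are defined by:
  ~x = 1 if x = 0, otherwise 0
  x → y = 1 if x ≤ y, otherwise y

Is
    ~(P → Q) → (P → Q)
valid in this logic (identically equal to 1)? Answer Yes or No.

Counterexample: take P = 1/6, Q = 0.
P → Q = 1/6 → 0 = 0
~(P → Q) = ~0 = 1
~(P → Q) → (P → Q) = 1 → 0 = 0
This gives 0 ≠ 1.

No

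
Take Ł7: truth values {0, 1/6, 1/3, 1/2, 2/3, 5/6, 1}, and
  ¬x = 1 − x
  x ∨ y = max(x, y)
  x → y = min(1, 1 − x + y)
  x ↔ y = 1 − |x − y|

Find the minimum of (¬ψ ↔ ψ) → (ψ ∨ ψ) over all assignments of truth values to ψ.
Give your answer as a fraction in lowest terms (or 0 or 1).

1/2

Take ψ = 1/2:
¬ψ = ¬1/2 = 1/2
¬ψ ↔ ψ = 1/2 ↔ 1/2 = 1
ψ ∨ ψ = 1/2 ∨ 1/2 = 1/2
(¬ψ ↔ ψ) → (ψ ∨ ψ) = 1 → 1/2 = 1/2
No assignment yields a value below 1/2, so this is the minimum.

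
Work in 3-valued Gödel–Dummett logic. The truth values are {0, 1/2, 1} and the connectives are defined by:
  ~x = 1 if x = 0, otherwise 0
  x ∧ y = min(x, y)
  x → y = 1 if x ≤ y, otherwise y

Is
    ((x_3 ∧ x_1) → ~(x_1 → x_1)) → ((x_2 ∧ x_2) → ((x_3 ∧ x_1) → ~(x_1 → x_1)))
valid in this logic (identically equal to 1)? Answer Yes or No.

At x_1 = 1/2, x_2 = 1, x_3 = 0, for instance:
x_3 ∧ x_1 = 0 ∧ 1/2 = 0
x_1 → x_1 = 1/2 → 1/2 = 1
~(x_1 → x_1) = ~1 = 0
(x_3 ∧ x_1) → ~(x_1 → x_1) = 0 → 0 = 1
x_2 ∧ x_2 = 1 ∧ 1 = 1
(x_2 ∧ x_2) → ((x_3 ∧ x_1) → ~(x_1 → x_1)) = 1 → 1 = 1
((x_3 ∧ x_1) → ~(x_1 → x_1)) → ((x_2 ∧ x_2) → ((x_3 ∧ x_1) → ~(x_1 → x_1))) = 1 → 1 = 1
and checking the remaining 26 assignments likewise gives ≥ 1 in every case.

Yes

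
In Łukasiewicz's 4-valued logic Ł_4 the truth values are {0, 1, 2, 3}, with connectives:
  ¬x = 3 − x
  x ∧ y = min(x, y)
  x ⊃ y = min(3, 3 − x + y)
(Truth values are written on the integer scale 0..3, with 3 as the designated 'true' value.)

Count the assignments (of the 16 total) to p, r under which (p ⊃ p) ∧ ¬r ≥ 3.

p = 0, r = 0 ↦ 3  ≥
p = 0, r = 1 ↦ 2  <
p = 0, r = 2 ↦ 1  <
p = 0, r = 3 ↦ 0  <
p = 1, r = 0 ↦ 3  ≥
p = 1, r = 1 ↦ 2  <
p = 1, r = 2 ↦ 1  <
p = 1, r = 3 ↦ 0  <
p = 2, r = 0 ↦ 3  ≥
p = 2, r = 1 ↦ 2  <
p = 2, r = 2 ↦ 1  <
p = 2, r = 3 ↦ 0  <
p = 3, r = 0 ↦ 3  ≥
p = 3, r = 1 ↦ 2  <
p = 3, r = 2 ↦ 1  <
p = 3, r = 3 ↦ 0  <
So 4 of the 16 assignments meet the threshold.

4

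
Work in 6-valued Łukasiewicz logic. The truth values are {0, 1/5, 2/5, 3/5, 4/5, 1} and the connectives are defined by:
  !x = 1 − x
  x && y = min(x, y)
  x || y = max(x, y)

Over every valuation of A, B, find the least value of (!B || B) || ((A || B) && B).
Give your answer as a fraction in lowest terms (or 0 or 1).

Take A = 0, B = 2/5:
!B = !2/5 = 3/5
!B || B = 3/5 || 2/5 = 3/5
A || B = 0 || 2/5 = 2/5
(A || B) && B = 2/5 && 2/5 = 2/5
(!B || B) || ((A || B) && B) = 3/5 || 2/5 = 3/5
No assignment yields a value below 3/5, so this is the minimum.

3/5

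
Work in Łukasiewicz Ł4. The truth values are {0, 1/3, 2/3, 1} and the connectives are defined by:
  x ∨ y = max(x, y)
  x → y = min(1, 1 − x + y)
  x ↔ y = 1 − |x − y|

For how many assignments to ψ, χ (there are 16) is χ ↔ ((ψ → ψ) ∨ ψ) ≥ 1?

4

ψ = 0, χ = 0 ↦ 0  <
ψ = 0, χ = 1/3 ↦ 1/3  <
ψ = 0, χ = 2/3 ↦ 2/3  <
ψ = 0, χ = 1 ↦ 1  ≥
ψ = 1/3, χ = 0 ↦ 0  <
ψ = 1/3, χ = 1/3 ↦ 1/3  <
ψ = 1/3, χ = 2/3 ↦ 2/3  <
ψ = 1/3, χ = 1 ↦ 1  ≥
ψ = 2/3, χ = 0 ↦ 0  <
ψ = 2/3, χ = 1/3 ↦ 1/3  <
ψ = 2/3, χ = 2/3 ↦ 2/3  <
ψ = 2/3, χ = 1 ↦ 1  ≥
ψ = 1, χ = 0 ↦ 0  <
ψ = 1, χ = 1/3 ↦ 1/3  <
ψ = 1, χ = 2/3 ↦ 2/3  <
ψ = 1, χ = 1 ↦ 1  ≥
So 4 of the 16 assignments meet the threshold.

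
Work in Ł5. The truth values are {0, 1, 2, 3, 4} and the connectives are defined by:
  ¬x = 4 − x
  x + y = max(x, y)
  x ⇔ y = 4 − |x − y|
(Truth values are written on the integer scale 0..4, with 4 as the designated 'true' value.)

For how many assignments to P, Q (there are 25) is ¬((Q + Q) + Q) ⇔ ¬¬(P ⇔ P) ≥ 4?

value 4: 5 assignments (counts)
value 3: 5 assignments
value 2: 5 assignments
value 1: 5 assignments
value 0: 5 assignments
So 5 of the 25 assignments meet the threshold.

5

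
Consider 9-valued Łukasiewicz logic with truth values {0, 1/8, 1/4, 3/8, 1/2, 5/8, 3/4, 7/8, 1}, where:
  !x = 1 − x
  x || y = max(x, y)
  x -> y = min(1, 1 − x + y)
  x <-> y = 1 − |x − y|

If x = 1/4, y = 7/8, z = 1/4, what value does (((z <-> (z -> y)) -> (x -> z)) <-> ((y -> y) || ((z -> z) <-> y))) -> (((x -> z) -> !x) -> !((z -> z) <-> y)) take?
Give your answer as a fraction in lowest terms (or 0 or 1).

3/8

z -> y = 1/4 -> 7/8 = 1
z <-> (z -> y) = 1/4 <-> 1 = 1/4
x -> z = 1/4 -> 1/4 = 1
(z <-> (z -> y)) -> (x -> z) = 1/4 -> 1 = 1
y -> y = 7/8 -> 7/8 = 1
z -> z = 1/4 -> 1/4 = 1
(z -> z) <-> y = 1 <-> 7/8 = 7/8
(y -> y) || ((z -> z) <-> y) = 1 || 7/8 = 1
((z <-> (z -> y)) -> (x -> z)) <-> ((y -> y) || ((z -> z) <-> y)) = 1 <-> 1 = 1
x -> z = 1/4 -> 1/4 = 1
!x = !1/4 = 3/4
(x -> z) -> !x = 1 -> 3/4 = 3/4
z -> z = 1/4 -> 1/4 = 1
(z -> z) <-> y = 1 <-> 7/8 = 7/8
!((z -> z) <-> y) = !7/8 = 1/8
((x -> z) -> !x) -> !((z -> z) <-> y) = 3/4 -> 1/8 = 3/8
(((z <-> (z -> y)) -> (x -> z)) <-> ((y -> y) || ((z -> z) <-> y))) -> (((x -> z) -> !x) -> !((z -> z) <-> y)) = 1 -> 3/8 = 3/8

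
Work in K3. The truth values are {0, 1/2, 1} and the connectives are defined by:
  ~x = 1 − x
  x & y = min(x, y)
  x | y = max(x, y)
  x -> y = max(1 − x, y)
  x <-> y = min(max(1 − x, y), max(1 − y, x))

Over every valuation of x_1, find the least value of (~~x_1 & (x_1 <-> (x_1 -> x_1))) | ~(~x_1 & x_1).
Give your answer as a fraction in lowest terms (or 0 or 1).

Take x_1 = 1/2:
~x_1 = ~1/2 = 1/2
~~x_1 = ~1/2 = 1/2
x_1 -> x_1 = 1/2 -> 1/2 = 1/2
x_1 <-> (x_1 -> x_1) = 1/2 <-> 1/2 = 1/2
~~x_1 & (x_1 <-> (x_1 -> x_1)) = 1/2 & 1/2 = 1/2
~x_1 = ~1/2 = 1/2
~x_1 & x_1 = 1/2 & 1/2 = 1/2
~(~x_1 & x_1) = ~1/2 = 1/2
(~~x_1 & (x_1 <-> (x_1 -> x_1))) | ~(~x_1 & x_1) = 1/2 | 1/2 = 1/2
No assignment yields a value below 1/2, so this is the minimum.

1/2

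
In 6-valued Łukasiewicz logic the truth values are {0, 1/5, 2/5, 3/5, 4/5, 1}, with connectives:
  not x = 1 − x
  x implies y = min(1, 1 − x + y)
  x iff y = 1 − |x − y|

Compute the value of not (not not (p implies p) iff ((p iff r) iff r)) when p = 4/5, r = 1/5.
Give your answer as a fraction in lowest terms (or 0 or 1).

1/5

p implies p = 4/5 implies 4/5 = 1
not (p implies p) = not 1 = 0
not not (p implies p) = not 0 = 1
p iff r = 4/5 iff 1/5 = 2/5
(p iff r) iff r = 2/5 iff 1/5 = 4/5
not not (p implies p) iff ((p iff r) iff r) = 1 iff 4/5 = 4/5
not (not not (p implies p) iff ((p iff r) iff r)) = not 4/5 = 1/5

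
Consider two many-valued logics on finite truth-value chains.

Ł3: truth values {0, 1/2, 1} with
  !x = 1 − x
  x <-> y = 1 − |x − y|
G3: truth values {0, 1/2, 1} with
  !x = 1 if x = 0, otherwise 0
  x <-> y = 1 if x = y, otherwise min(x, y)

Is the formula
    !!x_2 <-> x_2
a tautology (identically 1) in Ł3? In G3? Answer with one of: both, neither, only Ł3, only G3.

only Ł3

In Ł3: every assignment gives 1 — tautology.
In G3: at x_2 = 1/2 the value is 1/2 — not a tautology.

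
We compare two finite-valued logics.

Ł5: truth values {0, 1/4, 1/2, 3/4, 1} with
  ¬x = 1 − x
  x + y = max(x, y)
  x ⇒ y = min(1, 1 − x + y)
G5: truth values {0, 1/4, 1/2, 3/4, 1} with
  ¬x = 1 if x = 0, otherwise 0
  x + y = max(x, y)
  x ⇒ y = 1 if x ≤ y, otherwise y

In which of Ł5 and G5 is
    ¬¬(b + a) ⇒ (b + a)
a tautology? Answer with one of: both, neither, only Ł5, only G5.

In Ł5: every assignment gives 1 — tautology.
In G5: at a = 0, b = 1/4 the value is 1/4 — not a tautology.

only Ł5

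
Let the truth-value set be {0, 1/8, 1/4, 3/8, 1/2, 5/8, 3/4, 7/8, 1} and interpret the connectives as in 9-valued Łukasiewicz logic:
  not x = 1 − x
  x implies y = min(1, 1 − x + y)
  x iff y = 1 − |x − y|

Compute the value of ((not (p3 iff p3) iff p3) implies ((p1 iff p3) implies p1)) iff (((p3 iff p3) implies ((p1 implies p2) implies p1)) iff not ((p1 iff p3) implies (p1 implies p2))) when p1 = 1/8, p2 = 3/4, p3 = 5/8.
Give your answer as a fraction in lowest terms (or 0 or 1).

p3 iff p3 = 5/8 iff 5/8 = 1
not (p3 iff p3) = not 1 = 0
not (p3 iff p3) iff p3 = 0 iff 5/8 = 3/8
p1 iff p3 = 1/8 iff 5/8 = 1/2
(p1 iff p3) implies p1 = 1/2 implies 1/8 = 5/8
(not (p3 iff p3) iff p3) implies ((p1 iff p3) implies p1) = 3/8 implies 5/8 = 1
p3 iff p3 = 5/8 iff 5/8 = 1
p1 implies p2 = 1/8 implies 3/4 = 1
(p1 implies p2) implies p1 = 1 implies 1/8 = 1/8
(p3 iff p3) implies ((p1 implies p2) implies p1) = 1 implies 1/8 = 1/8
p1 iff p3 = 1/8 iff 5/8 = 1/2
p1 implies p2 = 1/8 implies 3/4 = 1
(p1 iff p3) implies (p1 implies p2) = 1/2 implies 1 = 1
not ((p1 iff p3) implies (p1 implies p2)) = not 1 = 0
((p3 iff p3) implies ((p1 implies p2) implies p1)) iff not ((p1 iff p3) implies (p1 implies p2)) = 1/8 iff 0 = 7/8
((not (p3 iff p3) iff p3) implies ((p1 iff p3) implies p1)) iff (((p3 iff p3) implies ((p1 implies p2) implies p1)) iff not ((p1 iff p3) implies (p1 implies p2))) = 1 iff 7/8 = 7/8

7/8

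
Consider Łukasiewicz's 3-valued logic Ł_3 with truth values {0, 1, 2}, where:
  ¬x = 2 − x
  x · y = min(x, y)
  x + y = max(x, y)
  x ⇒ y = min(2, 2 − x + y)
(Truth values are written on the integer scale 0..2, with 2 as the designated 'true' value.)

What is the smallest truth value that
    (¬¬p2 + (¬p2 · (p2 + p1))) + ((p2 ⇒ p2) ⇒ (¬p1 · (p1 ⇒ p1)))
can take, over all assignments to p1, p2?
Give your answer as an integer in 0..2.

1

Take p1 = 1, p2 = 0:
¬p2 = ¬0 = 2
¬¬p2 = ¬2 = 0
¬p2 = ¬0 = 2
p2 + p1 = 0 + 1 = 1
¬p2 · (p2 + p1) = 2 · 1 = 1
¬¬p2 + (¬p2 · (p2 + p1)) = 0 + 1 = 1
p2 ⇒ p2 = 0 ⇒ 0 = 2
¬p1 = ¬1 = 1
p1 ⇒ p1 = 1 ⇒ 1 = 2
¬p1 · (p1 ⇒ p1) = 1 · 2 = 1
(p2 ⇒ p2) ⇒ (¬p1 · (p1 ⇒ p1)) = 2 ⇒ 1 = 1
(¬¬p2 + (¬p2 · (p2 + p1))) + ((p2 ⇒ p2) ⇒ (¬p1 · (p1 ⇒ p1))) = 1 + 1 = 1
No assignment yields a value below 1, so this is the minimum.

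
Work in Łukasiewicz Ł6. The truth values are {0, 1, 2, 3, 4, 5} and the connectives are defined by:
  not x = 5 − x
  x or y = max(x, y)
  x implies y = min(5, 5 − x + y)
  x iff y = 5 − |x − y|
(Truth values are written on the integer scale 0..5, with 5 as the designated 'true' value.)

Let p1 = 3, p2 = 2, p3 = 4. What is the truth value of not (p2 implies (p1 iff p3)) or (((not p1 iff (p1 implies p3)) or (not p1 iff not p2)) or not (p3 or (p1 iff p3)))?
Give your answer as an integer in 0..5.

4

p1 iff p3 = 3 iff 4 = 4
p2 implies (p1 iff p3) = 2 implies 4 = 5
not (p2 implies (p1 iff p3)) = not 5 = 0
not p1 = not 3 = 2
p1 implies p3 = 3 implies 4 = 5
not p1 iff (p1 implies p3) = 2 iff 5 = 2
not p1 = not 3 = 2
not p2 = not 2 = 3
not p1 iff not p2 = 2 iff 3 = 4
(not p1 iff (p1 implies p3)) or (not p1 iff not p2) = 2 or 4 = 4
p1 iff p3 = 3 iff 4 = 4
p3 or (p1 iff p3) = 4 or 4 = 4
not (p3 or (p1 iff p3)) = not 4 = 1
((not p1 iff (p1 implies p3)) or (not p1 iff not p2)) or not (p3 or (p1 iff p3)) = 4 or 1 = 4
not (p2 implies (p1 iff p3)) or (((not p1 iff (p1 implies p3)) or (not p1 iff not p2)) or not (p3 or (p1 iff p3))) = 0 or 4 = 4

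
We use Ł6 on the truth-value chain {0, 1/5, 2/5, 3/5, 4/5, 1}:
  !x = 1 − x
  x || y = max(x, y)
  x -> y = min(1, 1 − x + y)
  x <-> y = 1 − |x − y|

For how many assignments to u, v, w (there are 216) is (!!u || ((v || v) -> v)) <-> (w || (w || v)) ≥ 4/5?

120

value 1: 66 assignments (counts)
value 4/5: 54 assignments (counts)
value 3/5: 42 assignments
value 2/5: 30 assignments
value 1/5: 18 assignments
value 0: 6 assignments
So 120 of the 216 assignments meet the threshold.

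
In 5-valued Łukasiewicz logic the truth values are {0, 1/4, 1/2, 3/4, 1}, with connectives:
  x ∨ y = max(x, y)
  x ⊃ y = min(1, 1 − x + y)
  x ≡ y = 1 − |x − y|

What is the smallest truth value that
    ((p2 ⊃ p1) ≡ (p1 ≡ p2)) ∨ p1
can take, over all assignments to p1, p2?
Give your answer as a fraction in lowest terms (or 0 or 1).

Take p1 = 1/2, p2 = 0:
p2 ⊃ p1 = 0 ⊃ 1/2 = 1
p1 ≡ p2 = 1/2 ≡ 0 = 1/2
(p2 ⊃ p1) ≡ (p1 ≡ p2) = 1 ≡ 1/2 = 1/2
((p2 ⊃ p1) ≡ (p1 ≡ p2)) ∨ p1 = 1/2 ∨ 1/2 = 1/2
No assignment yields a value below 1/2, so this is the minimum.

1/2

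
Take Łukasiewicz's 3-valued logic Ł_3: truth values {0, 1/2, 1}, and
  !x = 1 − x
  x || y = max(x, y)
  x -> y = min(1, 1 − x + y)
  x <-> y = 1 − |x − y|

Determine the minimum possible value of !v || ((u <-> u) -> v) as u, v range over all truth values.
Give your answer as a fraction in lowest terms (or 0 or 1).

Take u = 0, v = 1/2:
!v = !1/2 = 1/2
u <-> u = 0 <-> 0 = 1
(u <-> u) -> v = 1 -> 1/2 = 1/2
!v || ((u <-> u) -> v) = 1/2 || 1/2 = 1/2
No assignment yields a value below 1/2, so this is the minimum.

1/2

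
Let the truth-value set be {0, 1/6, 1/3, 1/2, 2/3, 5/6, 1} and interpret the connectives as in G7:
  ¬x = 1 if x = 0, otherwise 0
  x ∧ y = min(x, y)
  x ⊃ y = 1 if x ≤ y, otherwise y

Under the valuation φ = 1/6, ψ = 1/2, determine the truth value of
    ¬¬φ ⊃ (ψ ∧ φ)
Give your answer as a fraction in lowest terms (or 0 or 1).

¬φ = ¬1/6 = 0
¬¬φ = ¬0 = 1
ψ ∧ φ = 1/2 ∧ 1/6 = 1/6
¬¬φ ⊃ (ψ ∧ φ) = 1 ⊃ 1/6 = 1/6

1/6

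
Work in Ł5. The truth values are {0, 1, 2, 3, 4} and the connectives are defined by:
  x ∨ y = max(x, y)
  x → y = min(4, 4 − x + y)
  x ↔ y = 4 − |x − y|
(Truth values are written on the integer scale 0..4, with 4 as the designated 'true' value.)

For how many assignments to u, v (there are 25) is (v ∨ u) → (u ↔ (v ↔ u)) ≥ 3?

22

value 4: 20 assignments (counts)
value 3: 2 assignments (counts)
value 2: 1 assignment
value 1: 1 assignment
value 0: 1 assignment
So 22 of the 25 assignments meet the threshold.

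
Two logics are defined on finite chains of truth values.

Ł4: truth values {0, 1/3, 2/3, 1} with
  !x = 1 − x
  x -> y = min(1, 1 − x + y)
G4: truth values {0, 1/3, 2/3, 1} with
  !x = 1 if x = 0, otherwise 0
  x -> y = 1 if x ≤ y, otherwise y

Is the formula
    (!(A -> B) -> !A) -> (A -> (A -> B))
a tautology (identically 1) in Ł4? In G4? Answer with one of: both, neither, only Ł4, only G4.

In Ł4: every assignment gives 1 — tautology.
In G4: at A = 2/3, B = 1/3 the value is 1/3 — not a tautology.

only Ł4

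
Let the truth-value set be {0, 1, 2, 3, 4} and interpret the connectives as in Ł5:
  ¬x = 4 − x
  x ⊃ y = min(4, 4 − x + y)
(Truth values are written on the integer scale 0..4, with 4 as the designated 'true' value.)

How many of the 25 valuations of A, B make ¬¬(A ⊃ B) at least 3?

19

value 4: 15 assignments (counts)
value 3: 4 assignments (counts)
value 2: 3 assignments
value 1: 2 assignments
value 0: 1 assignment
So 19 of the 25 assignments meet the threshold.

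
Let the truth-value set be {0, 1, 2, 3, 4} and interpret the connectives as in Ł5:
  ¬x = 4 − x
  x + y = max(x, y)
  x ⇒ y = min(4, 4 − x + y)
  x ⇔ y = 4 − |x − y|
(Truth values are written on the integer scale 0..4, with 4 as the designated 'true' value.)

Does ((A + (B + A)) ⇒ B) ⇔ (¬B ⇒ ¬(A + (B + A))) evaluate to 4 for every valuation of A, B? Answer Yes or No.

Yes

At A = 1, B = 2, for instance:
B + A = 2 + 1 = 2
A + (B + A) = 1 + 2 = 2
(A + (B + A)) ⇒ B = 2 ⇒ 2 = 4
¬B = ¬2 = 2
¬(A + (B + A)) = ¬2 = 2
¬B ⇒ ¬(A + (B + A)) = 2 ⇒ 2 = 4
((A + (B + A)) ⇒ B) ⇔ (¬B ⇒ ¬(A + (B + A))) = 4 ⇔ 4 = 4
and checking the remaining 24 assignments likewise gives ≥ 4 in every case.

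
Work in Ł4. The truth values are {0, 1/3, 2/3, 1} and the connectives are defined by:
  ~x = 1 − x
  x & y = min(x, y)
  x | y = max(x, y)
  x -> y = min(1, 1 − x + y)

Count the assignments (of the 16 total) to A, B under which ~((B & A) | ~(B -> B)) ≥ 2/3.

12

A = 0, B = 0 ↦ 1  ≥
A = 0, B = 1/3 ↦ 1  ≥
A = 0, B = 2/3 ↦ 1  ≥
A = 0, B = 1 ↦ 1  ≥
A = 1/3, B = 0 ↦ 1  ≥
A = 1/3, B = 1/3 ↦ 2/3  ≥
A = 1/3, B = 2/3 ↦ 2/3  ≥
A = 1/3, B = 1 ↦ 2/3  ≥
A = 2/3, B = 0 ↦ 1  ≥
A = 2/3, B = 1/3 ↦ 2/3  ≥
A = 2/3, B = 2/3 ↦ 1/3  <
A = 2/3, B = 1 ↦ 1/3  <
A = 1, B = 0 ↦ 1  ≥
A = 1, B = 1/3 ↦ 2/3  ≥
A = 1, B = 2/3 ↦ 1/3  <
A = 1, B = 1 ↦ 0  <
So 12 of the 16 assignments meet the threshold.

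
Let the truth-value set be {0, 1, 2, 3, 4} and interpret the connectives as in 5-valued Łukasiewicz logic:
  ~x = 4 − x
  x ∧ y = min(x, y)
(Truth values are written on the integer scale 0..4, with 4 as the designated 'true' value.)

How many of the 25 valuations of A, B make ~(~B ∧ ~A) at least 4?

value 4: 9 assignments (counts)
value 3: 7 assignments
value 2: 5 assignments
value 1: 3 assignments
value 0: 1 assignment
So 9 of the 25 assignments meet the threshold.

9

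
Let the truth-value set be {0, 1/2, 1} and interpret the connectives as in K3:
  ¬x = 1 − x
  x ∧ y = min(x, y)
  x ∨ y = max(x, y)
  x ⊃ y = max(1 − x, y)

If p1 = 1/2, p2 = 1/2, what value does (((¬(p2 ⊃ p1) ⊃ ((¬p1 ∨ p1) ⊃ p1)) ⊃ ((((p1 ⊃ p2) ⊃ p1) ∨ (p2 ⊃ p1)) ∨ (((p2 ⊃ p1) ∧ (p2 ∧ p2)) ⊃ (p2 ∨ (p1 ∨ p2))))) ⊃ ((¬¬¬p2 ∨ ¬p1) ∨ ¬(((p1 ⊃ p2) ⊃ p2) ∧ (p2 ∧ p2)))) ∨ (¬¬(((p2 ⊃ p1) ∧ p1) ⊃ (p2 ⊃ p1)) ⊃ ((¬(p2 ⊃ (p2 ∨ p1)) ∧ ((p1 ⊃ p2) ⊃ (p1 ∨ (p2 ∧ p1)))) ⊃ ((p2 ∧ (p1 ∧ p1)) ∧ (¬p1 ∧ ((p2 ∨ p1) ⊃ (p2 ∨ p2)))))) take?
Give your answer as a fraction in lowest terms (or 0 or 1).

1/2

p2 ⊃ p1 = 1/2 ⊃ 1/2 = 1/2
¬(p2 ⊃ p1) = ¬1/2 = 1/2
¬p1 = ¬1/2 = 1/2
¬p1 ∨ p1 = 1/2 ∨ 1/2 = 1/2
(¬p1 ∨ p1) ⊃ p1 = 1/2 ⊃ 1/2 = 1/2
¬(p2 ⊃ p1) ⊃ ((¬p1 ∨ p1) ⊃ p1) = 1/2 ⊃ 1/2 = 1/2
p1 ⊃ p2 = 1/2 ⊃ 1/2 = 1/2
(p1 ⊃ p2) ⊃ p1 = 1/2 ⊃ 1/2 = 1/2
p2 ⊃ p1 = 1/2 ⊃ 1/2 = 1/2
((p1 ⊃ p2) ⊃ p1) ∨ (p2 ⊃ p1) = 1/2 ∨ 1/2 = 1/2
p2 ⊃ p1 = 1/2 ⊃ 1/2 = 1/2
p2 ∧ p2 = 1/2 ∧ 1/2 = 1/2
(p2 ⊃ p1) ∧ (p2 ∧ p2) = 1/2 ∧ 1/2 = 1/2
p1 ∨ p2 = 1/2 ∨ 1/2 = 1/2
p2 ∨ (p1 ∨ p2) = 1/2 ∨ 1/2 = 1/2
((p2 ⊃ p1) ∧ (p2 ∧ p2)) ⊃ (p2 ∨ (p1 ∨ p2)) = 1/2 ⊃ 1/2 = 1/2
(((p1 ⊃ p2) ⊃ p1) ∨ (p2 ⊃ p1)) ∨ (((p2 ⊃ p1) ∧ (p2 ∧ p2)) ⊃ (p2 ∨ (p1 ∨ p2))) = 1/2 ∨ 1/2 = 1/2
(¬(p2 ⊃ p1) ⊃ ((¬p1 ∨ p1) ⊃ p1)) ⊃ ((((p1 ⊃ p2) ⊃ p1) ∨ (p2 ⊃ p1)) ∨ (((p2 ⊃ p1) ∧ (p2 ∧ p2)) ⊃ (p2 ∨ (p1 ∨ p2)))) = 1/2 ⊃ 1/2 = 1/2
¬p2 = ¬1/2 = 1/2
¬¬p2 = ¬1/2 = 1/2
¬¬¬p2 = ¬1/2 = 1/2
¬p1 = ¬1/2 = 1/2
¬¬¬p2 ∨ ¬p1 = 1/2 ∨ 1/2 = 1/2
p1 ⊃ p2 = 1/2 ⊃ 1/2 = 1/2
(p1 ⊃ p2) ⊃ p2 = 1/2 ⊃ 1/2 = 1/2
p2 ∧ p2 = 1/2 ∧ 1/2 = 1/2
((p1 ⊃ p2) ⊃ p2) ∧ (p2 ∧ p2) = 1/2 ∧ 1/2 = 1/2
¬(((p1 ⊃ p2) ⊃ p2) ∧ (p2 ∧ p2)) = ¬1/2 = 1/2
(¬¬¬p2 ∨ ¬p1) ∨ ¬(((p1 ⊃ p2) ⊃ p2) ∧ (p2 ∧ p2)) = 1/2 ∨ 1/2 = 1/2
((¬(p2 ⊃ p1) ⊃ ((¬p1 ∨ p1) ⊃ p1)) ⊃ ((((p1 ⊃ p2) ⊃ p1) ∨ (p2 ⊃ p1)) ∨ (((p2 ⊃ p1) ∧ (p2 ∧ p2)) ⊃ (p2 ∨ (p1 ∨ p2))))) ⊃ ((¬¬¬p2 ∨ ¬p1) ∨ ¬(((p1 ⊃ p2) ⊃ p2) ∧ (p2 ∧ p2))) = 1/2 ⊃ 1/2 = 1/2
p2 ⊃ p1 = 1/2 ⊃ 1/2 = 1/2
(p2 ⊃ p1) ∧ p1 = 1/2 ∧ 1/2 = 1/2
p2 ⊃ p1 = 1/2 ⊃ 1/2 = 1/2
((p2 ⊃ p1) ∧ p1) ⊃ (p2 ⊃ p1) = 1/2 ⊃ 1/2 = 1/2
¬(((p2 ⊃ p1) ∧ p1) ⊃ (p2 ⊃ p1)) = ¬1/2 = 1/2
¬¬(((p2 ⊃ p1) ∧ p1) ⊃ (p2 ⊃ p1)) = ¬1/2 = 1/2
p2 ∨ p1 = 1/2 ∨ 1/2 = 1/2
p2 ⊃ (p2 ∨ p1) = 1/2 ⊃ 1/2 = 1/2
¬(p2 ⊃ (p2 ∨ p1)) = ¬1/2 = 1/2
p1 ⊃ p2 = 1/2 ⊃ 1/2 = 1/2
p2 ∧ p1 = 1/2 ∧ 1/2 = 1/2
p1 ∨ (p2 ∧ p1) = 1/2 ∨ 1/2 = 1/2
(p1 ⊃ p2) ⊃ (p1 ∨ (p2 ∧ p1)) = 1/2 ⊃ 1/2 = 1/2
¬(p2 ⊃ (p2 ∨ p1)) ∧ ((p1 ⊃ p2) ⊃ (p1 ∨ (p2 ∧ p1))) = 1/2 ∧ 1/2 = 1/2
p1 ∧ p1 = 1/2 ∧ 1/2 = 1/2
p2 ∧ (p1 ∧ p1) = 1/2 ∧ 1/2 = 1/2
¬p1 = ¬1/2 = 1/2
p2 ∨ p1 = 1/2 ∨ 1/2 = 1/2
p2 ∨ p2 = 1/2 ∨ 1/2 = 1/2
(p2 ∨ p1) ⊃ (p2 ∨ p2) = 1/2 ⊃ 1/2 = 1/2
¬p1 ∧ ((p2 ∨ p1) ⊃ (p2 ∨ p2)) = 1/2 ∧ 1/2 = 1/2
(p2 ∧ (p1 ∧ p1)) ∧ (¬p1 ∧ ((p2 ∨ p1) ⊃ (p2 ∨ p2))) = 1/2 ∧ 1/2 = 1/2
(¬(p2 ⊃ (p2 ∨ p1)) ∧ ((p1 ⊃ p2) ⊃ (p1 ∨ (p2 ∧ p1)))) ⊃ ((p2 ∧ (p1 ∧ p1)) ∧ (¬p1 ∧ ((p2 ∨ p1) ⊃ (p2 ∨ p2)))) = 1/2 ⊃ 1/2 = 1/2
¬¬(((p2 ⊃ p1) ∧ p1) ⊃ (p2 ⊃ p1)) ⊃ ((¬(p2 ⊃ (p2 ∨ p1)) ∧ ((p1 ⊃ p2) ⊃ (p1 ∨ (p2 ∧ p1)))) ⊃ ((p2 ∧ (p1 ∧ p1)) ∧ (¬p1 ∧ ((p2 ∨ p1) ⊃ (p2 ∨ p2))))) = 1/2 ⊃ 1/2 = 1/2
(((¬(p2 ⊃ p1) ⊃ ((¬p1 ∨ p1) ⊃ p1)) ⊃ ((((p1 ⊃ p2) ⊃ p1) ∨ (p2 ⊃ p1)) ∨ (((p2 ⊃ p1) ∧ (p2 ∧ p2)) ⊃ (p2 ∨ (p1 ∨ p2))))) ⊃ ((¬¬¬p2 ∨ ¬p1) ∨ ¬(((p1 ⊃ p2) ⊃ p2) ∧ (p2 ∧ p2)))) ∨ (¬¬(((p2 ⊃ p1) ∧ p1) ⊃ (p2 ⊃ p1)) ⊃ ((¬(p2 ⊃ (p2 ∨ p1)) ∧ ((p1 ⊃ p2) ⊃ (p1 ∨ (p2 ∧ p1)))) ⊃ ((p2 ∧ (p1 ∧ p1)) ∧ (¬p1 ∧ ((p2 ∨ p1) ⊃ (p2 ∨ p2)))))) = 1/2 ∨ 1/2 = 1/2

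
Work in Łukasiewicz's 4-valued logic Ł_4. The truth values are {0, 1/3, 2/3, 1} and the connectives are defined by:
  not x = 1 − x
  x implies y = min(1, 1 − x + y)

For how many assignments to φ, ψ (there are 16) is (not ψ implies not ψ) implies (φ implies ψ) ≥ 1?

φ = 0, ψ = 0 ↦ 1  ≥
φ = 0, ψ = 1/3 ↦ 1  ≥
φ = 0, ψ = 2/3 ↦ 1  ≥
φ = 0, ψ = 1 ↦ 1  ≥
φ = 1/3, ψ = 0 ↦ 2/3  <
φ = 1/3, ψ = 1/3 ↦ 1  ≥
φ = 1/3, ψ = 2/3 ↦ 1  ≥
φ = 1/3, ψ = 1 ↦ 1  ≥
φ = 2/3, ψ = 0 ↦ 1/3  <
φ = 2/3, ψ = 1/3 ↦ 2/3  <
φ = 2/3, ψ = 2/3 ↦ 1  ≥
φ = 2/3, ψ = 1 ↦ 1  ≥
φ = 1, ψ = 0 ↦ 0  <
φ = 1, ψ = 1/3 ↦ 1/3  <
φ = 1, ψ = 2/3 ↦ 2/3  <
φ = 1, ψ = 1 ↦ 1  ≥
So 10 of the 16 assignments meet the threshold.

10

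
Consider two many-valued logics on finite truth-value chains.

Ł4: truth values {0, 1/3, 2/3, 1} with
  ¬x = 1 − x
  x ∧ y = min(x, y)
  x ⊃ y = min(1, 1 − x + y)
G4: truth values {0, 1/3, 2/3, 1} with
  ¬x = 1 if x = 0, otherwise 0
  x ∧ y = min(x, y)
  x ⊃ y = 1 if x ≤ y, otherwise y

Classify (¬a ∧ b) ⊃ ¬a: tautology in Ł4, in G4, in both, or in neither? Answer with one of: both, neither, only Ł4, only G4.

both

In Ł4: every assignment gives 1 — tautology.
In G4: every assignment gives 1 — tautology.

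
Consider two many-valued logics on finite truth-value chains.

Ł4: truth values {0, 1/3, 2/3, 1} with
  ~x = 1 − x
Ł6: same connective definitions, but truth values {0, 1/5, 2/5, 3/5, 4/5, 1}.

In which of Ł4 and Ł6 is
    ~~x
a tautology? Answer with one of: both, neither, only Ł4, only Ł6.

neither

In Ł4: at x = 0 the value is 0 — not a tautology.
In Ł6: at x = 0 the value is 0 — not a tautology.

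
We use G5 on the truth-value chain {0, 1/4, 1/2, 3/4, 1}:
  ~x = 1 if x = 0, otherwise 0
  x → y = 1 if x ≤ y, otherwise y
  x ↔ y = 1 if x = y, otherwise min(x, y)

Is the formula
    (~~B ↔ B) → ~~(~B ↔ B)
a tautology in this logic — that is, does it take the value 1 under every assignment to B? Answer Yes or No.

Counterexample: take B = 0.
~B = ~0 = 1
~~B = ~1 = 0
~~B ↔ B = 0 ↔ 0 = 1
~B = ~0 = 1
~B ↔ B = 1 ↔ 0 = 0
~(~B ↔ B) = ~0 = 1
~~(~B ↔ B) = ~1 = 0
(~~B ↔ B) → ~~(~B ↔ B) = 1 → 0 = 0
This gives 0 ≠ 1.

No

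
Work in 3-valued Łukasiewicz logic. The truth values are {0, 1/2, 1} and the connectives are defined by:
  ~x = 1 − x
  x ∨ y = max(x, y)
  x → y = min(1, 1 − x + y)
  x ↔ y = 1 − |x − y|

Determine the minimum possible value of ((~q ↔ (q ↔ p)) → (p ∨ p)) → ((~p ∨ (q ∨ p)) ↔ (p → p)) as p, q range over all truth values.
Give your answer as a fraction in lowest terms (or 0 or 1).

Take p = 1/2, q = 0:
~q = ~0 = 1
q ↔ p = 0 ↔ 1/2 = 1/2
~q ↔ (q ↔ p) = 1 ↔ 1/2 = 1/2
p ∨ p = 1/2 ∨ 1/2 = 1/2
(~q ↔ (q ↔ p)) → (p ∨ p) = 1/2 → 1/2 = 1
~p = ~1/2 = 1/2
q ∨ p = 0 ∨ 1/2 = 1/2
~p ∨ (q ∨ p) = 1/2 ∨ 1/2 = 1/2
p → p = 1/2 → 1/2 = 1
(~p ∨ (q ∨ p)) ↔ (p → p) = 1/2 ↔ 1 = 1/2
((~q ↔ (q ↔ p)) → (p ∨ p)) → ((~p ∨ (q ∨ p)) ↔ (p → p)) = 1 → 1/2 = 1/2
No assignment yields a value below 1/2, so this is the minimum.

1/2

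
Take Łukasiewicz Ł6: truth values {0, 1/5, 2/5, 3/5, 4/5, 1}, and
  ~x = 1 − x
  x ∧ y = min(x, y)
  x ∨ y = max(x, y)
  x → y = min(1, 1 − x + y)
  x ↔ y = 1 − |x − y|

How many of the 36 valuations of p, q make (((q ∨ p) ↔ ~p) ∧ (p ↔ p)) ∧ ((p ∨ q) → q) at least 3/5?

value 1: 3 assignments (counts)
value 4/5: 8 assignments (counts)
value 3/5: 6 assignments (counts)
value 2/5: 9 assignments
value 1/5: 3 assignments
value 0: 7 assignments
So 17 of the 36 assignments meet the threshold.

17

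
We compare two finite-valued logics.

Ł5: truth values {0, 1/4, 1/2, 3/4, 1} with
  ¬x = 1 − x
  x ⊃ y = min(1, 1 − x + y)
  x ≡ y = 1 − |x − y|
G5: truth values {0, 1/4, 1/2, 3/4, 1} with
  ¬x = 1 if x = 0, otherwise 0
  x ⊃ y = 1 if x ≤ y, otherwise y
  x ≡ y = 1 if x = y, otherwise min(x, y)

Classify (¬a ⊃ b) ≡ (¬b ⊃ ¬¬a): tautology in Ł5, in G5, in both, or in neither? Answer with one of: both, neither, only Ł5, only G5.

only Ł5

In Ł5: every assignment gives 1 — tautology.
In G5: at a = 0, b = 1/4 the value is 1/4 — not a tautology.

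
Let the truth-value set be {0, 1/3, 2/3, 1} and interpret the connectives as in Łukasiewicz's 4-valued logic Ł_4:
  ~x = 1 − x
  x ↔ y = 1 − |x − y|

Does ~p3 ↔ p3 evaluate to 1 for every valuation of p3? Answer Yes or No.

Counterexample: take p3 = 0.
~p3 = ~0 = 1
~p3 ↔ p3 = 1 ↔ 0 = 0
This gives 0 ≠ 1.

No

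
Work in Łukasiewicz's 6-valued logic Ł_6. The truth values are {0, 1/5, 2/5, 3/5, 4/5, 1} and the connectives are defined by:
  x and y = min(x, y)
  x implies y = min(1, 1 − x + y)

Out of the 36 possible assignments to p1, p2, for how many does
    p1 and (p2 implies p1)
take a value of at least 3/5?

value 1: 6 assignments (counts)
value 4/5: 6 assignments (counts)
value 3/5: 6 assignments (counts)
value 2/5: 6 assignments
value 1/5: 6 assignments
value 0: 6 assignments
So 18 of the 36 assignments meet the threshold.

18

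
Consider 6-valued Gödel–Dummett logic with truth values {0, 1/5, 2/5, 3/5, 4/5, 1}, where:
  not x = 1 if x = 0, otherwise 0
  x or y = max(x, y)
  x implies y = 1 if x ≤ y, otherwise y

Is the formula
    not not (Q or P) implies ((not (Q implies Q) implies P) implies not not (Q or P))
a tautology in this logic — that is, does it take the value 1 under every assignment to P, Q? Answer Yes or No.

Yes

At P = 0, Q = 4/5, for instance:
Q or P = 4/5 or 0 = 4/5
not (Q or P) = not 4/5 = 0
not not (Q or P) = not 0 = 1
Q implies Q = 4/5 implies 4/5 = 1
not (Q implies Q) = not 1 = 0
not (Q implies Q) implies P = 0 implies 0 = 1
(not (Q implies Q) implies P) implies not not (Q or P) = 1 implies 1 = 1
not not (Q or P) implies ((not (Q implies Q) implies P) implies not not (Q or P)) = 1 implies 1 = 1
and checking the remaining 35 assignments likewise gives ≥ 1 in every case.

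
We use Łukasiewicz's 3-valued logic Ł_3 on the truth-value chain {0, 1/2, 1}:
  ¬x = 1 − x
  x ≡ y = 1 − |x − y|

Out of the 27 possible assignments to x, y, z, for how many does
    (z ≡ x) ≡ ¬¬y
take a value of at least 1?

value 1: 9 assignments (counts)
value 1/2: 13 assignments
value 0: 5 assignments
So 9 of the 27 assignments meet the threshold.

9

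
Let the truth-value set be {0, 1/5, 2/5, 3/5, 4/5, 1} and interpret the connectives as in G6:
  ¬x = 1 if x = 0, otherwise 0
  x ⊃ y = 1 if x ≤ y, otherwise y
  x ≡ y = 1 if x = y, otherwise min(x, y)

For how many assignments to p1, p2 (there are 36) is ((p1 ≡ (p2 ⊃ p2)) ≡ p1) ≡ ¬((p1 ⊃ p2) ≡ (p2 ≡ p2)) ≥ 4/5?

value 1: 5 assignments (counts)
value 0: 31 assignments
So 5 of the 36 assignments meet the threshold.

5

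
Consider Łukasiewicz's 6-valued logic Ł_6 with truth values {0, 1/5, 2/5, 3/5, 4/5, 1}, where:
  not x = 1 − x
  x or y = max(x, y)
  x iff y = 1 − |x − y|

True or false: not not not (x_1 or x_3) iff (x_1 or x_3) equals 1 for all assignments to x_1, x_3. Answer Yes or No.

Counterexample: take x_1 = 0, x_3 = 0.
x_1 or x_3 = 0 or 0 = 0
not (x_1 or x_3) = not 0 = 1
not not (x_1 or x_3) = not 1 = 0
not not not (x_1 or x_3) = not 0 = 1
x_1 or x_3 = 0 or 0 = 0
not not not (x_1 or x_3) iff (x_1 or x_3) = 1 iff 0 = 0
This gives 0 ≠ 1.

No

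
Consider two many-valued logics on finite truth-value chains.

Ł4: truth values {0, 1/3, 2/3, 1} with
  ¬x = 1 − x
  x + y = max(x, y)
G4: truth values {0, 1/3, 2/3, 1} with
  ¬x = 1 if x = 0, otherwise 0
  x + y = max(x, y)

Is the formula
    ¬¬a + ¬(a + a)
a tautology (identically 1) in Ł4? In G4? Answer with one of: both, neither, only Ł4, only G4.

only G4

In Ł4: at a = 1/3 the value is 2/3 — not a tautology.
In G4: every assignment gives 1 — tautology.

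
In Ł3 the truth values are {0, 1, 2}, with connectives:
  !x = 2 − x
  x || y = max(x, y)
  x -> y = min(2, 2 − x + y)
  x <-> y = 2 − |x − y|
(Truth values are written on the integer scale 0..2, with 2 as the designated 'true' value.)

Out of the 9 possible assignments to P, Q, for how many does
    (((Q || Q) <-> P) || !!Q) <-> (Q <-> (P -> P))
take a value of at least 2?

P = 0, Q = 0 ↦ 0  <
P = 0, Q = 1 ↦ 2  ≥
P = 0, Q = 2 ↦ 2  ≥
P = 1, Q = 0 ↦ 1  <
P = 1, Q = 1 ↦ 1  <
P = 1, Q = 2 ↦ 2  ≥
P = 2, Q = 0 ↦ 2  ≥
P = 2, Q = 1 ↦ 2  ≥
P = 2, Q = 2 ↦ 2  ≥
So 6 of the 9 assignments meet the threshold.

6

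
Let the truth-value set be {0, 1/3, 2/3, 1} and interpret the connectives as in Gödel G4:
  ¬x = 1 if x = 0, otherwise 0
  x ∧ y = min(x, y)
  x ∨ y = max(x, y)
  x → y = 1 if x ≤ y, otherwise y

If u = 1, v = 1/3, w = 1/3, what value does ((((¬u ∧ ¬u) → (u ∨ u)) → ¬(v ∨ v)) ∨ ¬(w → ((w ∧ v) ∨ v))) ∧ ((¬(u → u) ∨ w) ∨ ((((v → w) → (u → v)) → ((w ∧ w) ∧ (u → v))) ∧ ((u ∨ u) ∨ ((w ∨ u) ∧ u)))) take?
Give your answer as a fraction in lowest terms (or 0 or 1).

¬u = ¬1 = 0
¬u = ¬1 = 0
¬u ∧ ¬u = 0 ∧ 0 = 0
u ∨ u = 1 ∨ 1 = 1
(¬u ∧ ¬u) → (u ∨ u) = 0 → 1 = 1
v ∨ v = 1/3 ∨ 1/3 = 1/3
¬(v ∨ v) = ¬1/3 = 0
((¬u ∧ ¬u) → (u ∨ u)) → ¬(v ∨ v) = 1 → 0 = 0
w ∧ v = 1/3 ∧ 1/3 = 1/3
(w ∧ v) ∨ v = 1/3 ∨ 1/3 = 1/3
w → ((w ∧ v) ∨ v) = 1/3 → 1/3 = 1
¬(w → ((w ∧ v) ∨ v)) = ¬1 = 0
(((¬u ∧ ¬u) → (u ∨ u)) → ¬(v ∨ v)) ∨ ¬(w → ((w ∧ v) ∨ v)) = 0 ∨ 0 = 0
u → u = 1 → 1 = 1
¬(u → u) = ¬1 = 0
¬(u → u) ∨ w = 0 ∨ 1/3 = 1/3
v → w = 1/3 → 1/3 = 1
u → v = 1 → 1/3 = 1/3
(v → w) → (u → v) = 1 → 1/3 = 1/3
w ∧ w = 1/3 ∧ 1/3 = 1/3
u → v = 1 → 1/3 = 1/3
(w ∧ w) ∧ (u → v) = 1/3 ∧ 1/3 = 1/3
((v → w) → (u → v)) → ((w ∧ w) ∧ (u → v)) = 1/3 → 1/3 = 1
u ∨ u = 1 ∨ 1 = 1
w ∨ u = 1/3 ∨ 1 = 1
(w ∨ u) ∧ u = 1 ∧ 1 = 1
(u ∨ u) ∨ ((w ∨ u) ∧ u) = 1 ∨ 1 = 1
(((v → w) → (u → v)) → ((w ∧ w) ∧ (u → v))) ∧ ((u ∨ u) ∨ ((w ∨ u) ∧ u)) = 1 ∧ 1 = 1
(¬(u → u) ∨ w) ∨ ((((v → w) → (u → v)) → ((w ∧ w) ∧ (u → v))) ∧ ((u ∨ u) ∨ ((w ∨ u) ∧ u))) = 1/3 ∨ 1 = 1
((((¬u ∧ ¬u) → (u ∨ u)) → ¬(v ∨ v)) ∨ ¬(w → ((w ∧ v) ∨ v))) ∧ ((¬(u → u) ∨ w) ∨ ((((v → w) → (u → v)) → ((w ∧ w) ∧ (u → v))) ∧ ((u ∨ u) ∨ ((w ∨ u) ∧ u)))) = 0 ∧ 1 = 0

0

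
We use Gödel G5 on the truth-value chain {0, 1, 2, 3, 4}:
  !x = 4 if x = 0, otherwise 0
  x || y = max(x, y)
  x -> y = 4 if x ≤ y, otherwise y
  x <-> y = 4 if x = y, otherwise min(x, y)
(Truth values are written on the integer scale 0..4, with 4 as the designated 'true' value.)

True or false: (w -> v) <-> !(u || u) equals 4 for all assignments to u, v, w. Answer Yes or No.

No

Counterexample: take u = 0, v = 0, w = 1.
w -> v = 1 -> 0 = 0
u || u = 0 || 0 = 0
!(u || u) = !0 = 4
(w -> v) <-> !(u || u) = 0 <-> 4 = 0
This gives 0 ≠ 4.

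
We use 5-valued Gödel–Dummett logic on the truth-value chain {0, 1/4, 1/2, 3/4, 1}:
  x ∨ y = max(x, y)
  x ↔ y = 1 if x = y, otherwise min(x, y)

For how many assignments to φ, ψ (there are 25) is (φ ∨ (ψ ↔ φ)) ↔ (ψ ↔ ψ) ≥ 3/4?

value 1: 9 assignments (counts)
value 3/4: 4 assignments (counts)
value 1/2: 4 assignments
value 1/4: 4 assignments
value 0: 4 assignments
So 13 of the 25 assignments meet the threshold.

13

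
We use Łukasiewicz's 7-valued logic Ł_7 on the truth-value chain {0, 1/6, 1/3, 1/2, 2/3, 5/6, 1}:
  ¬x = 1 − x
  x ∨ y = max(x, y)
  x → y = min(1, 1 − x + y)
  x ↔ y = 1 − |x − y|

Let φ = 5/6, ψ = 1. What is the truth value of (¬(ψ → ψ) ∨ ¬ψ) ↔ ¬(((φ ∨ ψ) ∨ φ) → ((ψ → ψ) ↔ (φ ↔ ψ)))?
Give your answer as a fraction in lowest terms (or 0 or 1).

ψ → ψ = 1 → 1 = 1
¬(ψ → ψ) = ¬1 = 0
¬ψ = ¬1 = 0
¬(ψ → ψ) ∨ ¬ψ = 0 ∨ 0 = 0
φ ∨ ψ = 5/6 ∨ 1 = 1
(φ ∨ ψ) ∨ φ = 1 ∨ 5/6 = 1
ψ → ψ = 1 → 1 = 1
φ ↔ ψ = 5/6 ↔ 1 = 5/6
(ψ → ψ) ↔ (φ ↔ ψ) = 1 ↔ 5/6 = 5/6
((φ ∨ ψ) ∨ φ) → ((ψ → ψ) ↔ (φ ↔ ψ)) = 1 → 5/6 = 5/6
¬(((φ ∨ ψ) ∨ φ) → ((ψ → ψ) ↔ (φ ↔ ψ))) = ¬5/6 = 1/6
(¬(ψ → ψ) ∨ ¬ψ) ↔ ¬(((φ ∨ ψ) ∨ φ) → ((ψ → ψ) ↔ (φ ↔ ψ))) = 0 ↔ 1/6 = 5/6

5/6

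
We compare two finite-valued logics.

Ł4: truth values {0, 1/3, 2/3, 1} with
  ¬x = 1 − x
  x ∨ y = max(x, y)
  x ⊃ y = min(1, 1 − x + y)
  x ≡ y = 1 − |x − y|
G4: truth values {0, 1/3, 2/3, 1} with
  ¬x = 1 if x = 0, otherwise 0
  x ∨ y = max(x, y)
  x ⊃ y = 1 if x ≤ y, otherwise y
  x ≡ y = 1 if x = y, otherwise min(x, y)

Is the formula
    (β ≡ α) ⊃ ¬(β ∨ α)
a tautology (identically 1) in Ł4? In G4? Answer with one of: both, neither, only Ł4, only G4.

neither

In Ł4: at α = 1/3, β = 1/3 the value is 2/3 — not a tautology.
In G4: at α = 1/3, β = 1/3 the value is 0 — not a tautology.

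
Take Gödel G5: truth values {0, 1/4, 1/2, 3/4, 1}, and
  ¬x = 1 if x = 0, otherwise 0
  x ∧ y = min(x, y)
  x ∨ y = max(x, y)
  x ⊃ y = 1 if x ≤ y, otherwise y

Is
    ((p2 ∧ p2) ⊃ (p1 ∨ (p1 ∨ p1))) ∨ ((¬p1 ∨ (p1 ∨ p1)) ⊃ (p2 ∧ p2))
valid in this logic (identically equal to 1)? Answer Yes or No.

No

Counterexample: take p1 = 0, p2 = 1/4.
p2 ∧ p2 = 1/4 ∧ 1/4 = 1/4
p1 ∨ p1 = 0 ∨ 0 = 0
p1 ∨ (p1 ∨ p1) = 0 ∨ 0 = 0
(p2 ∧ p2) ⊃ (p1 ∨ (p1 ∨ p1)) = 1/4 ⊃ 0 = 0
¬p1 = ¬0 = 1
p1 ∨ p1 = 0 ∨ 0 = 0
¬p1 ∨ (p1 ∨ p1) = 1 ∨ 0 = 1
p2 ∧ p2 = 1/4 ∧ 1/4 = 1/4
(¬p1 ∨ (p1 ∨ p1)) ⊃ (p2 ∧ p2) = 1 ⊃ 1/4 = 1/4
((p2 ∧ p2) ⊃ (p1 ∨ (p1 ∨ p1))) ∨ ((¬p1 ∨ (p1 ∨ p1)) ⊃ (p2 ∧ p2)) = 0 ∨ 1/4 = 1/4
This gives 1/4 ≠ 1.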